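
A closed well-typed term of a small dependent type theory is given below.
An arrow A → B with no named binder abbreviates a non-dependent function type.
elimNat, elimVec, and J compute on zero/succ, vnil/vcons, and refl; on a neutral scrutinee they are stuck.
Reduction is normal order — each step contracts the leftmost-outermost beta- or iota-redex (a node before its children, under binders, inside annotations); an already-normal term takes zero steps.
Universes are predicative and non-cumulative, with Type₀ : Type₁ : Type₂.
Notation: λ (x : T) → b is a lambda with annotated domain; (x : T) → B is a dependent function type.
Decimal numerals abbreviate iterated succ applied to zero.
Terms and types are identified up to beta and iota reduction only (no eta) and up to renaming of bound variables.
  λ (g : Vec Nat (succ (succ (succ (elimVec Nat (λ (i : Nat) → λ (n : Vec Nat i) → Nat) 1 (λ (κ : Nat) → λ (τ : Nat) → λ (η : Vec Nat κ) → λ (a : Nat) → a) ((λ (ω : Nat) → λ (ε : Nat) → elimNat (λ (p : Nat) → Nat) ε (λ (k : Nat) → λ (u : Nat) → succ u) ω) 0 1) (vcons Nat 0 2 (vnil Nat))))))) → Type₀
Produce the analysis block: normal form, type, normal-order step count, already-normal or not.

normal form:
  λ (g : Vec Nat 4) → Type₀
inferred type:
  Vec Nat 4 → Type₁
normal-order step count: 6
started in normal form: no
first redex: an elimVec iota-redex


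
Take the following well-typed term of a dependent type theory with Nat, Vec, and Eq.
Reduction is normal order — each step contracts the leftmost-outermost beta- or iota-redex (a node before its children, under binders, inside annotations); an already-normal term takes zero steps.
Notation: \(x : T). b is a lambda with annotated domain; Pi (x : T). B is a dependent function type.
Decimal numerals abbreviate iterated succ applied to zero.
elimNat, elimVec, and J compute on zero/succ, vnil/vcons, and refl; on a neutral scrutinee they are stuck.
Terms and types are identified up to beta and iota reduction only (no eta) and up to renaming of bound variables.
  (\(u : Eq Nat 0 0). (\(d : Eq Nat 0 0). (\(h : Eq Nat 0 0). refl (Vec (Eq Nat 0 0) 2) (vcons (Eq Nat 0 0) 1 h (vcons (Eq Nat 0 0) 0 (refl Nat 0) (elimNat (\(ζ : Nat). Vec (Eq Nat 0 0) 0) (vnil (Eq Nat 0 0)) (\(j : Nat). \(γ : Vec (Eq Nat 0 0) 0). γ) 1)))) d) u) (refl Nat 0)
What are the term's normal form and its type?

reduced normal form:
  refl (Vec (Eq Nat 0 0) 2) (vcons (Eq Nat 0 0) 1 (refl Nat 0) (vcons (Eq Nat 0 0) 0 (refl Nat 0) (vnil (Eq Nat 0 0))))
type:
  Eq (Vec (Eq Nat 0 0) 2) (vcons (Eq Nat 0 0) 1 (refl Nat 0) (vcons (Eq Nat 0 0) 0 (refl Nat 0) (vnil (Eq Nat 0 0)))) (vcons (Eq Nat 0 0) 1 (refl Nat 0) (vcons (Eq Nat 0 0) 0 (refl Nat 0) (vnil (Eq Nat 0 0))))
observation: normalization takes exactly 7 steps under the normal-order strategy.


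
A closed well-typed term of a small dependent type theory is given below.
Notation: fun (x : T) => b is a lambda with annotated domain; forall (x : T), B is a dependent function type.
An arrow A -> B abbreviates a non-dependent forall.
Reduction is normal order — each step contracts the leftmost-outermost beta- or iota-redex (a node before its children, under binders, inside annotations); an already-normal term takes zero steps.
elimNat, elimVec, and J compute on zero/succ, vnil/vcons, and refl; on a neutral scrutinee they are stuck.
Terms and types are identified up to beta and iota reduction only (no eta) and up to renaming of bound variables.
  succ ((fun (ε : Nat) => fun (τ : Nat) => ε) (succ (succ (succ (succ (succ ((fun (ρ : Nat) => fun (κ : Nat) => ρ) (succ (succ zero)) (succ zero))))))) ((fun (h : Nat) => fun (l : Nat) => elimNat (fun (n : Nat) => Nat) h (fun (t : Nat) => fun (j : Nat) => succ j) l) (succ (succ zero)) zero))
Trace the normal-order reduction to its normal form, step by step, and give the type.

reduction (normal order):
  succ ((fun (ε : Nat) => fun (τ : Nat) => ε) (succ (succ (succ (succ (succ ((fun (ρ : Nat) => fun (κ : Nat) => ρ) (succ (succ zero)) (succ zero))))))) ((fun (h : Nat) => fun (l : Nat) => elimNat (fun (n : Nat) => Nat) h (fun (t : Nat) => fun (j : Nat) => succ j) l) (succ (succ zero)) zero))
  ~> succ ((fun (ε : Nat) => succ (succ (succ (succ (succ ((fun (τ : Nat) => fun (ρ : Nat) => τ) (succ (succ zero)) (succ zero))))))) ((fun (κ : Nat) => fun (h : Nat) => elimNat (fun (l : Nat) => Nat) κ (fun (n : Nat) => fun (t : Nat) => succ t) h) (succ (succ zero)) zero))
  ~> succ (succ (succ (succ (succ (succ ((fun (ε : Nat) => fun (τ : Nat) => ε) (succ (succ zero)) (succ zero)))))))
  ~> succ (succ (succ (succ (succ (succ ((fun (ε : Nat) => succ (succ zero)) (succ zero)))))))
  ~> succ (succ (succ (succ (succ (succ (succ (succ zero)))))))
type:
  Nat


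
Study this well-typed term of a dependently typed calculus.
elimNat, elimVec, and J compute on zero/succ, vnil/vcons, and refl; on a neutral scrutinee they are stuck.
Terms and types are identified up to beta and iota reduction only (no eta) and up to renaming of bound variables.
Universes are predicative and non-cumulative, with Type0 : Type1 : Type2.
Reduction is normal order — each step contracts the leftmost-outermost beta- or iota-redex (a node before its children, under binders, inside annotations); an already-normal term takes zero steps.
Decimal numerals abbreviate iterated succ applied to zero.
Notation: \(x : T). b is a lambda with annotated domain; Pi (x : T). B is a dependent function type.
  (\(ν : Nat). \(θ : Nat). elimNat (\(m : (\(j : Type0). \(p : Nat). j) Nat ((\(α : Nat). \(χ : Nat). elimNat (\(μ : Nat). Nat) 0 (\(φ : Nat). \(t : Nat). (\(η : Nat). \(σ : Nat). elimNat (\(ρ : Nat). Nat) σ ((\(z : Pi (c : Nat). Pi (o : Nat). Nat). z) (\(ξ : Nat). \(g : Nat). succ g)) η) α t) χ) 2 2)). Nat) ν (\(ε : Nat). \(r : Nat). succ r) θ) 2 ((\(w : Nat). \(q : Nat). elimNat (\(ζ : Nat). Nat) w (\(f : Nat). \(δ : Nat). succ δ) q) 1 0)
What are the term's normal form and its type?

reduced normal form:
  3
inferred type:
  Nat


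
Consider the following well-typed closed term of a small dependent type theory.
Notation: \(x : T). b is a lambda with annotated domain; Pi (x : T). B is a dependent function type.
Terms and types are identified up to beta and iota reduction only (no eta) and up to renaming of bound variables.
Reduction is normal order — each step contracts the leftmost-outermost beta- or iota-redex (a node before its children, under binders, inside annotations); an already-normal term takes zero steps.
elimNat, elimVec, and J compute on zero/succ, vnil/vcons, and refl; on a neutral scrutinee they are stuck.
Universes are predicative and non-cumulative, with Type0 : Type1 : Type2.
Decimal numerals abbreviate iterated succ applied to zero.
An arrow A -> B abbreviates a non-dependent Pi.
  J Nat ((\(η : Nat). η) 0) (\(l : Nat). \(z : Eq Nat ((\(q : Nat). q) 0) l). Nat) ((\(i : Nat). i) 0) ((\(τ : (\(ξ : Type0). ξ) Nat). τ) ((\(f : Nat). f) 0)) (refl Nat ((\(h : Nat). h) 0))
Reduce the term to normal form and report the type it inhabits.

normal form:
  0
type:
  Nat


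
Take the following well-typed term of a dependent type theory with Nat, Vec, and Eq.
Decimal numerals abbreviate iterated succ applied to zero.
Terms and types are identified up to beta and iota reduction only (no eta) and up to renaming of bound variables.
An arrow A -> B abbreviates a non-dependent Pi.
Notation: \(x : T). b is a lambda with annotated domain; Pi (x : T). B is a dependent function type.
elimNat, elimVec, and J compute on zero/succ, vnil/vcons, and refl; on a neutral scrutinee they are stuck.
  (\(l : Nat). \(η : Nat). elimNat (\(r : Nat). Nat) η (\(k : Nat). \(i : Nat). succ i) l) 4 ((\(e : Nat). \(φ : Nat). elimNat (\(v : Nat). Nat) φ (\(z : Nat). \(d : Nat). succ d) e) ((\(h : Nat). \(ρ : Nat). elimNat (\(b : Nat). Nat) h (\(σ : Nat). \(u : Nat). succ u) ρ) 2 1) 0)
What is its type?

inferred type:
  Nat


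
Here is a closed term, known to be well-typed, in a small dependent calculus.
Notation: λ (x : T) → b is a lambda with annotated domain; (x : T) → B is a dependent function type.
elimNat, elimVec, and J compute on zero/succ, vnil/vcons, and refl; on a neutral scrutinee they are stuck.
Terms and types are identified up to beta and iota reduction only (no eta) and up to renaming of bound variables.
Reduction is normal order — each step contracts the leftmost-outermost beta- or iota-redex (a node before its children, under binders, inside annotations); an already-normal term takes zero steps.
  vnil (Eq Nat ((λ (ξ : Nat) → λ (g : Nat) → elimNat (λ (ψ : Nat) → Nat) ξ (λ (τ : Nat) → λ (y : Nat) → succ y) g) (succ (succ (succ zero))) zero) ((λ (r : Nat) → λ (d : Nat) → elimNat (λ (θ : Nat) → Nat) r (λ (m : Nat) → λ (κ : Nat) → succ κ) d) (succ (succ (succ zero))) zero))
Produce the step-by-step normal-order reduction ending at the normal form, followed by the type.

reduction (normal order):
  vnil (Eq Nat ((λ (ξ : Nat) → λ (g : Nat) → elimNat (λ (ψ : Nat) → Nat) ξ (λ (τ : Nat) → λ (y : Nat) → succ y) g) (succ (succ (succ zero))) zero) ((λ (r : Nat) → λ (d : Nat) → elimNat (λ (θ : Nat) → Nat) r (λ (m : Nat) → λ (κ : Nat) → succ κ) d) (succ (succ (succ zero))) zero))
  ~> vnil (Eq Nat ((λ (ξ : Nat) → elimNat (λ (g : Nat) → Nat) (succ (succ (succ zero))) (λ (ψ : Nat) → λ (τ : Nat) → succ τ) ξ) zero) ((λ (y : Nat) → λ (r : Nat) → elimNat (λ (d : Nat) → Nat) y (λ (θ : Nat) → λ (m : Nat) → succ m) r) (succ (succ (succ zero))) zero))
  ~> vnil (Eq Nat (elimNat (λ (ξ : Nat) → Nat) (succ (succ (succ zero))) (λ (g : Nat) → λ (ψ : Nat) → succ ψ) zero) ((λ (τ : Nat) → λ (y : Nat) → elimNat (λ (r : Nat) → Nat) τ (λ (d : Nat) → λ (θ : Nat) → succ θ) y) (succ (succ (succ zero))) zero))
  ~> vnil (Eq Nat (succ (succ (succ zero))) ((λ (ξ : Nat) → λ (g : Nat) → elimNat (λ (ψ : Nat) → Nat) ξ (λ (τ : Nat) → λ (y : Nat) → succ y) g) (succ (succ (succ zero))) zero))
  ~> vnil (Eq Nat (succ (succ (succ zero))) ((λ (ξ : Nat) → elimNat (λ (g : Nat) → Nat) (succ (succ (succ zero))) (λ (ψ : Nat) → λ (τ : Nat) → succ τ) ξ) zero))
  ~> vnil (Eq Nat (succ (succ (succ zero))) (elimNat (λ (ξ : Nat) → Nat) (succ (succ (succ zero))) (λ (g : Nat) → λ (ψ : Nat) → succ ψ) zero))
  ~> vnil (Eq Nat (succ (succ (succ zero))) (succ (succ (succ zero))))
type:
  Vec (Eq Nat (succ (succ (succ zero))) (succ (succ (succ zero)))) zero


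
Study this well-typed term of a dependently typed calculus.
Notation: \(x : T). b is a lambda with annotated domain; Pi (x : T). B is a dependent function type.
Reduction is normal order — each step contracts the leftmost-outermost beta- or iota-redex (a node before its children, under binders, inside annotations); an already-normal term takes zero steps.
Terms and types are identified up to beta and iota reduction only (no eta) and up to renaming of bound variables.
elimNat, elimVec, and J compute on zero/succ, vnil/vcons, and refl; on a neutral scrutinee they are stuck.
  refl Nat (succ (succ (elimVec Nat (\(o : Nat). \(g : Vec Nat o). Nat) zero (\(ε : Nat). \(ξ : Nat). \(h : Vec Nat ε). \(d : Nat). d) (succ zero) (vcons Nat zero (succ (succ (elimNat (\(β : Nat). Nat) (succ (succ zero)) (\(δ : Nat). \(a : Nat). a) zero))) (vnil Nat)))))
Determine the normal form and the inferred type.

normal form:
  refl Nat (succ (succ zero))
the term's type:
  Eq Nat (succ (succ zero)) (succ (succ zero))


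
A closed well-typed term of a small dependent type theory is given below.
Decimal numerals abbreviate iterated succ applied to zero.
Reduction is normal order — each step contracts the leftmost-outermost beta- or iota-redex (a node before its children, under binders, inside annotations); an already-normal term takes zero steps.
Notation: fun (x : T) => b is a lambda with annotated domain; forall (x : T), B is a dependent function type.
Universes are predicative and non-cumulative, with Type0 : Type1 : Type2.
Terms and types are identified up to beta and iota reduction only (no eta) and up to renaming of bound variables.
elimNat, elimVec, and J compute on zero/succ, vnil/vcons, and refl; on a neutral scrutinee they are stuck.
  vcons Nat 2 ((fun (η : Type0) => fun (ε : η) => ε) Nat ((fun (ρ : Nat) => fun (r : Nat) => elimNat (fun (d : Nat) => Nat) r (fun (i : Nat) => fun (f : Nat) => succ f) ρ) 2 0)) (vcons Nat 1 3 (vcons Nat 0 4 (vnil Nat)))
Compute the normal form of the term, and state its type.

normal form:
  vcons Nat 2 2 (vcons Nat 1 3 (vcons Nat 0 4 (vnil Nat)))
the term's type:
  Vec Nat 3
observation: normalization takes exactly 11 steps under the normal-order strategy.


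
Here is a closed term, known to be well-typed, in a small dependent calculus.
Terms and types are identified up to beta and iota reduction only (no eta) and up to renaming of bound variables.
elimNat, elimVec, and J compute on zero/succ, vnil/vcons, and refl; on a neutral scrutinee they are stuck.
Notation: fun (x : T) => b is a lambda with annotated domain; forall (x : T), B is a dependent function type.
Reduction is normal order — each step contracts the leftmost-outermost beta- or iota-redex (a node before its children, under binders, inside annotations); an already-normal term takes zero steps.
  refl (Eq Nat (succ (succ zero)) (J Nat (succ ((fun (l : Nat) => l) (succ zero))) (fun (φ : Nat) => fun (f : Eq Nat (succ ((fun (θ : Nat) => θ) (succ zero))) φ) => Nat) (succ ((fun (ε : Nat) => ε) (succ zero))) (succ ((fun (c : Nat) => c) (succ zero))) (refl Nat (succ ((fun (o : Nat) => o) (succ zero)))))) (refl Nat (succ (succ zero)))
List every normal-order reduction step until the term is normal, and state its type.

normal-order reduction sequence:
  refl (Eq Nat (succ (succ zero)) (J Nat (succ ((fun (l : Nat) => l) (succ zero))) (fun (φ : Nat) => fun (f : Eq Nat (succ ((fun (θ : Nat) => θ) (succ zero))) φ) => Nat) (succ ((fun (ε : Nat) => ε) (succ zero))) (succ ((fun (c : Nat) => c) (succ zero))) (refl Nat (succ ((fun (o : Nat) => o) (succ zero)))))) (refl Nat (succ (succ zero)))
  ~> refl (Eq Nat (succ (succ zero)) (succ ((fun (l : Nat) => l) (succ zero)))) (refl Nat (succ (succ zero)))
  ~> refl (Eq Nat (succ (succ zero)) (succ (succ zero))) (refl Nat (succ (succ zero)))
inferred type:
  Eq (Eq Nat (succ (succ zero)) (succ (succ zero))) (refl Nat (succ (succ zero))) (refl Nat (succ (succ zero)))


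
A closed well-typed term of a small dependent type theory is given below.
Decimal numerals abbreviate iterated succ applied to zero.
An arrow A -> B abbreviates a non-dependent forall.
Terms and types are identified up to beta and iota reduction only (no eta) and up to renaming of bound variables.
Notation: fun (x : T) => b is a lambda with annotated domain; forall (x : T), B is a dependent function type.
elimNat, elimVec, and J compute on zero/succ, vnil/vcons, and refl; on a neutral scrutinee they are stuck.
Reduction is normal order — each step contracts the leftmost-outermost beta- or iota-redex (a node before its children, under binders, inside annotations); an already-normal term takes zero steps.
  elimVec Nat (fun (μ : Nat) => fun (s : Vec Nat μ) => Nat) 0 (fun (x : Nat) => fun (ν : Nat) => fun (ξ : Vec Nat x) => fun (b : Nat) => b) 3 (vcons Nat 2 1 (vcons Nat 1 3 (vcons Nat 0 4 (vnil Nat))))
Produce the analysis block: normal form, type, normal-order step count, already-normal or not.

normal form:
  0
the term's type:
  Nat
steps to reach normal form (normal order): 16
started in normal form: no
first redex: an elimVec iota-redex


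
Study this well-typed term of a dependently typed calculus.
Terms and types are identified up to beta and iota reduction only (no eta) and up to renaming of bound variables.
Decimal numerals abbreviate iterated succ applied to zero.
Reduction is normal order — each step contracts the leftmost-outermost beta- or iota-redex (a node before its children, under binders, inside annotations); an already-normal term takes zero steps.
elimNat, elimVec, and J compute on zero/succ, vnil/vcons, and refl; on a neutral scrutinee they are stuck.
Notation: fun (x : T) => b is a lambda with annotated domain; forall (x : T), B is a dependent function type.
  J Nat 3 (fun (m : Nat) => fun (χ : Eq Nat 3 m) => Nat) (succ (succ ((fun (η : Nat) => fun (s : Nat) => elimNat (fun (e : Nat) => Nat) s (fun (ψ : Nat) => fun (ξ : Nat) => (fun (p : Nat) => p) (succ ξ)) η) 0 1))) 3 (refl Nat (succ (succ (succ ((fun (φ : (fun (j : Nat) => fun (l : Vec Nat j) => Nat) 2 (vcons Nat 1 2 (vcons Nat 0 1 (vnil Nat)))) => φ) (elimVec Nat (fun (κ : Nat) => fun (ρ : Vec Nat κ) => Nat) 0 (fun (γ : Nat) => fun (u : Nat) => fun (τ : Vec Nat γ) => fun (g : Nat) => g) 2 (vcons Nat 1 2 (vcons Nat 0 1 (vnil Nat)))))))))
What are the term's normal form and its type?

resulting normal form:
  3
inferred type:
  Nat
observation: the first redex contracted is a J iota-redex; the normal form is reached in 4 normal-order steps.


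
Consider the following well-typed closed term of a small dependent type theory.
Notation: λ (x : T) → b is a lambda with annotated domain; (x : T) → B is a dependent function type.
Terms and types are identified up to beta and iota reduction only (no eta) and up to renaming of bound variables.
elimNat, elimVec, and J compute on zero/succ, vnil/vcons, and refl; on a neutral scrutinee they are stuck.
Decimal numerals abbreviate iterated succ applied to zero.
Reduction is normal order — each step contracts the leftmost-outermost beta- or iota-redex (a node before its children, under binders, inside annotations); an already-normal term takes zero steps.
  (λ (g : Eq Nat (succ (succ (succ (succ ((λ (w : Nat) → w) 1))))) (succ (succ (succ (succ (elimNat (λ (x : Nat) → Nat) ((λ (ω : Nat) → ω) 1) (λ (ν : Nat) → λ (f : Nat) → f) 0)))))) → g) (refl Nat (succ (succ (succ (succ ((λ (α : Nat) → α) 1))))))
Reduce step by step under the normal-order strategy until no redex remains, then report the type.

normal-order reduction:
  (λ (g : Eq Nat (succ (succ (succ (succ ((λ (w : Nat) → w) 1))))) (succ (succ (succ (succ (elimNat (λ (x : Nat) → Nat) ((λ (ω : Nat) → ω) 1) (λ (ν : Nat) → λ (f : Nat) → f) 0)))))) → g) (refl Nat (succ (succ (succ (succ ((λ (α : Nat) → α) 1))))))
  ~> refl Nat (succ (succ (succ (succ ((λ (g : Nat) → g) 1)))))
  ~> refl Nat 5
inferred type:
  Eq Nat 5 5


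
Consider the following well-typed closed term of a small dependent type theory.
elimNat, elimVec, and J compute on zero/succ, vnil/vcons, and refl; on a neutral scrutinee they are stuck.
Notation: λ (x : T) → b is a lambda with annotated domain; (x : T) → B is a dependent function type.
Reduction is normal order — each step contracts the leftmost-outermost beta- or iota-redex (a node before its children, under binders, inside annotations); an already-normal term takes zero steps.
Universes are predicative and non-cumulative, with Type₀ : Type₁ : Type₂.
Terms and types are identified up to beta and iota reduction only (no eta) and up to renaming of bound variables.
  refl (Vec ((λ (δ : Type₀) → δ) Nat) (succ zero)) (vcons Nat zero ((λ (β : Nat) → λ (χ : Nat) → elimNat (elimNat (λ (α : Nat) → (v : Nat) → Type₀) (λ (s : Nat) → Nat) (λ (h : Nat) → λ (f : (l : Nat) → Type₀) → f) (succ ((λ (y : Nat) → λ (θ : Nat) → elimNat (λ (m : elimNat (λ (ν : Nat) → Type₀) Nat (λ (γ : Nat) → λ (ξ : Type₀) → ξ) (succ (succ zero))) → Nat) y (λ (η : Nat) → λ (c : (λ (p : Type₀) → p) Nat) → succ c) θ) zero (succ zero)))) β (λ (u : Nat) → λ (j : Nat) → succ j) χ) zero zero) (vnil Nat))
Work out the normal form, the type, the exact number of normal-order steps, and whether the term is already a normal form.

reduced normal form:
  refl (Vec Nat (succ zero)) (vcons Nat zero zero (vnil Nat))
the term's type:
  Eq (Vec Nat (succ zero)) (vcons Nat zero zero (vnil Nat)) (vcons Nat zero zero (vnil Nat))
normal-order step count: 4
already normal: no
first redex: a beta-redex


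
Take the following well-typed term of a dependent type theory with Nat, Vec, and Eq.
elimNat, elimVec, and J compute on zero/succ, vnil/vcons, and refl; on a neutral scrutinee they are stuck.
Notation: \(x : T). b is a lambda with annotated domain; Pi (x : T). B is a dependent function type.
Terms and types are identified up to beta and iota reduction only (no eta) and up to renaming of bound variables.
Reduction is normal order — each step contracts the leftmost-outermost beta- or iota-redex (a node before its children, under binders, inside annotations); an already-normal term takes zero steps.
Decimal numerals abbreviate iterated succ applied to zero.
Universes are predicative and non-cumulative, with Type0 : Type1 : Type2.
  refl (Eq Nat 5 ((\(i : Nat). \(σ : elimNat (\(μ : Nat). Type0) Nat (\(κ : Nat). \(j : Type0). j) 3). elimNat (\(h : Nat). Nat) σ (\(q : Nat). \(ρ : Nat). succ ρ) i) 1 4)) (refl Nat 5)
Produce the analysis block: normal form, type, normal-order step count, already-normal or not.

reduced normal form:
  refl (Eq Nat 5 5) (refl Nat 5)
type:
  Eq (Eq Nat 5 5) (refl Nat 5) (refl Nat 5)
steps to reach normal form (normal order): 6
term was already normal: no
first contracted redex: a beta-redex


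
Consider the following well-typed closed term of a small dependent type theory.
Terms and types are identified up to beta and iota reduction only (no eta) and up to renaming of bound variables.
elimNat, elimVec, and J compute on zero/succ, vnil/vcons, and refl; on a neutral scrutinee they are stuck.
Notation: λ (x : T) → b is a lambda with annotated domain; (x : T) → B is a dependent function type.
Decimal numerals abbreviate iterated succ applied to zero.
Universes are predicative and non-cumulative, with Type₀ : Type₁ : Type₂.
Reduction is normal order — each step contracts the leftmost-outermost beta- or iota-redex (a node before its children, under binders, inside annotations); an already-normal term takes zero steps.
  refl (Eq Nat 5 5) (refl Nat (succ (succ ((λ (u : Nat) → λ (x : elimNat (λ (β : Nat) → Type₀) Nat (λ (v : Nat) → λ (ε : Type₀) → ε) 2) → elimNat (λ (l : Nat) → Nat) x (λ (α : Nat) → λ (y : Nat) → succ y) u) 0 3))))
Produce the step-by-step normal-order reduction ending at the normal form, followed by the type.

reduction (normal order):
  refl (Eq Nat 5 5) (refl Nat (succ (succ ((λ (u : Nat) → λ (x : elimNat (λ (β : Nat) → Type₀) Nat (λ (v : Nat) → λ (ε : Type₀) → ε) 2) → elimNat (λ (l : Nat) → Nat) x (λ (α : Nat) → λ (y : Nat) → succ y) u) 0 3))))
  ~> refl (Eq Nat 5 5) (refl Nat (succ (succ ((λ (u : elimNat (λ (x : Nat) → Type₀) Nat (λ (β : Nat) → λ (v : Type₀) → v) 2) → elimNat (λ (ε : Nat) → Nat) u (λ (l : Nat) → λ (α : Nat) → succ α) 0) 3))))
  ~> refl (Eq Nat 5 5) (refl Nat (succ (succ (elimNat (λ (u : Nat) → Nat) 3 (λ (x : Nat) → λ (β : Nat) → succ β) 0))))
  ~> refl (Eq Nat 5 5) (refl Nat 5)
inferred type:
  Eq (Eq Nat 5 5) (refl Nat 5) (refl Nat 5)


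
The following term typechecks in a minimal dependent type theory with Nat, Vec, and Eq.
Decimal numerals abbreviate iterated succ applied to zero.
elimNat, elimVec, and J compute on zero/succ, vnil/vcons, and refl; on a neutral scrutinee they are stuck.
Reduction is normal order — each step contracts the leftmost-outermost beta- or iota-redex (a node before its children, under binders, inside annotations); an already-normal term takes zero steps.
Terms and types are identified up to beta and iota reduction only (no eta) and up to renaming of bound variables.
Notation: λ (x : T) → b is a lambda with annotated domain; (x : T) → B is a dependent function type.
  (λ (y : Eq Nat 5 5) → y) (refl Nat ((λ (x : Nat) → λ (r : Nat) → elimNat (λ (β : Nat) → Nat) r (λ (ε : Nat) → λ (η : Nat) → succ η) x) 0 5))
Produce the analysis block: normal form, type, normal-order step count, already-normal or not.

resulting normal form:
  refl Nat 5
inferred type:
  Eq Nat 5 5
steps to reach normal form (normal order): 4
term was already normal: no
first redex: a beta-redex


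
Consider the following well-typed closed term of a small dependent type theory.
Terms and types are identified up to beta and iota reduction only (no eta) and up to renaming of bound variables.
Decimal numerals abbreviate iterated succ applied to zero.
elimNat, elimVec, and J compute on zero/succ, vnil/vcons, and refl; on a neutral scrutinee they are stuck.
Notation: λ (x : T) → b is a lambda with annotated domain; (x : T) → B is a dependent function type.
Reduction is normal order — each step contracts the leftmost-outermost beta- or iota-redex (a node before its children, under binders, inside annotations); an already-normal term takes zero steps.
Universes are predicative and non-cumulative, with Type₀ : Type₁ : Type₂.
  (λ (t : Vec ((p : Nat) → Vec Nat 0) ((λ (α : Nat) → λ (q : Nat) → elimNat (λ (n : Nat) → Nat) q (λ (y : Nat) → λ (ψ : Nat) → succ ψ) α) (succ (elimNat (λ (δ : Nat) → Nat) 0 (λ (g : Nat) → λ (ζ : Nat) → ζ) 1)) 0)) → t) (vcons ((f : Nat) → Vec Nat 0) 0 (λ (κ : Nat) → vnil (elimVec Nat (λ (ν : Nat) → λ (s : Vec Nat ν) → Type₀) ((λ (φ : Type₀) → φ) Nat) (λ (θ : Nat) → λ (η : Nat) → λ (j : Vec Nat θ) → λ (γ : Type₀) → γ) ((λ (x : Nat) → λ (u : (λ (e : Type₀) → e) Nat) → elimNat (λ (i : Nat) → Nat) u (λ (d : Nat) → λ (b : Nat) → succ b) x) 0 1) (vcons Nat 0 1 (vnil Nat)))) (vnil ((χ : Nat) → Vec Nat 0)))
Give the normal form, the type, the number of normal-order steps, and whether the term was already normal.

resulting normal form:
  vcons ((t : Nat) → Vec Nat 0) 0 (λ (p : Nat) → vnil Nat) (vnil ((α : Nat) → Vec Nat 0))
inferred type:
  Vec ((t : Nat) → Vec Nat 0) 1
reduction steps (normal order): 8
already normal: no
first redex: a beta-redex


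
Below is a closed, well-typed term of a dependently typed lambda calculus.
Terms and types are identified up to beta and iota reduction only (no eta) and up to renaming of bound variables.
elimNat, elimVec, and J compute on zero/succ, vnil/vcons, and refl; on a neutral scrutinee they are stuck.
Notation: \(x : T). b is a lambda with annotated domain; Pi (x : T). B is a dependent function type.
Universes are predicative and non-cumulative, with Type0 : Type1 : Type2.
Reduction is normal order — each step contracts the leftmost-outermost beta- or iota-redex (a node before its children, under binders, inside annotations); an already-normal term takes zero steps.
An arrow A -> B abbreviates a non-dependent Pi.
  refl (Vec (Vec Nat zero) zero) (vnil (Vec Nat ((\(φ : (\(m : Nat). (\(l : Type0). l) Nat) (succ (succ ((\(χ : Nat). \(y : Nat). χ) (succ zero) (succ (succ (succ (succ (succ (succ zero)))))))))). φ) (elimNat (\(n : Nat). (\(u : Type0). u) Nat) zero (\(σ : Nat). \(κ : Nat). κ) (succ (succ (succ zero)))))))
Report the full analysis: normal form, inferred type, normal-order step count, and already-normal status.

resulting normal form:
  refl (Vec (Vec Nat zero) zero) (vnil (Vec Nat zero))
inferred type:
  Eq (Vec (Vec Nat zero) zero) (vnil (Vec Nat zero)) (vnil (Vec Nat zero))
steps to reach normal form (normal order): 11
term was already normal: no
first redex: a beta-redex


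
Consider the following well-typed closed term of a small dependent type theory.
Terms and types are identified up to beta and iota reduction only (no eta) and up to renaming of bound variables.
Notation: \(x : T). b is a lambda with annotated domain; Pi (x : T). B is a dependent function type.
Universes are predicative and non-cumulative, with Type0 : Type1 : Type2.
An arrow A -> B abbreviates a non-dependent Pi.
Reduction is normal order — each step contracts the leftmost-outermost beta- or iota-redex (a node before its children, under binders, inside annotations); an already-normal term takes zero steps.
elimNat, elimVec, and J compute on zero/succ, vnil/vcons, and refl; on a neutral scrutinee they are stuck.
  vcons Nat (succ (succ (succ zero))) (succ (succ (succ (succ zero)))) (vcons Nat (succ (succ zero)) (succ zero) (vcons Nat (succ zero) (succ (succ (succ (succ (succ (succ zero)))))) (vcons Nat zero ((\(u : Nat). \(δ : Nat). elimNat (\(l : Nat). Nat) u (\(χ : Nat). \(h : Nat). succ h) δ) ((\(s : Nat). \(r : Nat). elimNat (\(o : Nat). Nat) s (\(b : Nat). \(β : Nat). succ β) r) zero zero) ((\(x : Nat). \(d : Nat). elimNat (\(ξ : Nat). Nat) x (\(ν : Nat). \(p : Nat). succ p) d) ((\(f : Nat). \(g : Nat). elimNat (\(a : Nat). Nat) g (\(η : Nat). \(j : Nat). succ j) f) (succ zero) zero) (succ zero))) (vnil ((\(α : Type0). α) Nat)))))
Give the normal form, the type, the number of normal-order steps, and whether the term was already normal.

reduced normal form:
  vcons Nat (succ (succ (succ zero))) (succ (succ (succ (succ zero)))) (vcons Nat (succ (succ zero)) (succ zero) (vcons Nat (succ zero) (succ (succ (succ (succ (succ (succ zero)))))) (vcons Nat zero (succ (succ zero)) (vnil Nat))))
the term's type:
  Vec Nat (succ (succ (succ (succ zero))))
reduction steps (normal order): 25
started in normal form: no
first redex: a beta-redex


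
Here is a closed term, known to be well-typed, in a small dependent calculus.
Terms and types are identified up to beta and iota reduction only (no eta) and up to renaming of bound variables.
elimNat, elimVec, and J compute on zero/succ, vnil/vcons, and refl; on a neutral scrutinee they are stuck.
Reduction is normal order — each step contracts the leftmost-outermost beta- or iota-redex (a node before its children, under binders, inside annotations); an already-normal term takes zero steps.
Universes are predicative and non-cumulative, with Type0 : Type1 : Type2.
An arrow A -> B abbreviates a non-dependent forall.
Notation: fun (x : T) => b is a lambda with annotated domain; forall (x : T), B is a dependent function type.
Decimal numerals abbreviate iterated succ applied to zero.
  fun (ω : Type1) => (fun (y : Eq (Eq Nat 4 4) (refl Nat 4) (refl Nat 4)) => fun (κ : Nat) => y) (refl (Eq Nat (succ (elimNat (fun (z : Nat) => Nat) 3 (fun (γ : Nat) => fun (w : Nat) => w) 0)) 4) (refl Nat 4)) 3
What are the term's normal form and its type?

reduced normal form:
  fun (ω : Type1) => refl (Eq Nat 4 4) (refl Nat 4)
type:
  Type1 -> Eq (Eq Nat 4 4) (refl Nat 4) (refl Nat 4)
observation: contracting a beta-redex first, the term normalizes in 3 steps.


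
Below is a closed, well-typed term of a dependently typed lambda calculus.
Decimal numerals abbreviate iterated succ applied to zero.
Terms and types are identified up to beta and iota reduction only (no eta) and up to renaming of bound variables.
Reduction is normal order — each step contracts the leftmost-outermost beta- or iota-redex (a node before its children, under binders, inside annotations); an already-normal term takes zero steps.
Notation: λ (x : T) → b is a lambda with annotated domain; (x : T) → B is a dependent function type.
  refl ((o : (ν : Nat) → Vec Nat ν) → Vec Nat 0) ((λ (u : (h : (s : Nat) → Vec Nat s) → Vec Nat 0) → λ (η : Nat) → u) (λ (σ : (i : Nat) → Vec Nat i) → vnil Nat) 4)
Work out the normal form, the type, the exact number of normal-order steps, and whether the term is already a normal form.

reduced normal form:
  refl ((o : (ν : Nat) → Vec Nat ν) → Vec Nat 0) (λ (u : (h : Nat) → Vec Nat h) → vnil Nat)
inferred type:
  Eq ((o : (ν : Nat) → Vec Nat ν) → Vec Nat 0) (λ (u : (h : Nat) → Vec Nat h) → vnil Nat) (λ (s : (η : Nat) → Vec Nat η) → vnil Nat)
reduction steps (normal order): 2
term was already normal: no
first contracted redex: a beta-redex


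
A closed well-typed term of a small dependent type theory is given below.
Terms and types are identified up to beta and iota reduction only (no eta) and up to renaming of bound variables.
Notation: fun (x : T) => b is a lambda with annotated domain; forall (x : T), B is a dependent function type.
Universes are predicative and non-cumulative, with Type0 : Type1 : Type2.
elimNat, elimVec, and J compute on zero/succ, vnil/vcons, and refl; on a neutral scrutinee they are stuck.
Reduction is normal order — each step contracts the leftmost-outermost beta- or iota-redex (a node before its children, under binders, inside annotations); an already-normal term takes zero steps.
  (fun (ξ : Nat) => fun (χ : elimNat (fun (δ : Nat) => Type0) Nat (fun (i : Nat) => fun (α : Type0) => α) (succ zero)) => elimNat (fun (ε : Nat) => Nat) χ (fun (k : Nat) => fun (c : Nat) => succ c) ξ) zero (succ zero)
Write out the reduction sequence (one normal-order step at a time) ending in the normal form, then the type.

normal-order reduction sequence:
  (fun (ξ : Nat) => fun (χ : elimNat (fun (δ : Nat) => Type0) Nat (fun (i : Nat) => fun (α : Type0) => α) (succ zero)) => elimNat (fun (ε : Nat) => Nat) χ (fun (k : Nat) => fun (c : Nat) => succ c) ξ) zero (succ zero)
  ~> (fun (ξ : elimNat (fun (χ : Nat) => Type0) Nat (fun (δ : Nat) => fun (i : Type0) => i) (succ zero)) => elimNat (fun (α : Nat) => Nat) ξ (fun (ε : Nat) => fun (k : Nat) => succ k) zero) (succ zero)
  ~> elimNat (fun (ξ : Nat) => Nat) (succ zero) (fun (χ : Nat) => fun (δ : Nat) => succ δ) zero
  ~> succ zero
type:
  Nat


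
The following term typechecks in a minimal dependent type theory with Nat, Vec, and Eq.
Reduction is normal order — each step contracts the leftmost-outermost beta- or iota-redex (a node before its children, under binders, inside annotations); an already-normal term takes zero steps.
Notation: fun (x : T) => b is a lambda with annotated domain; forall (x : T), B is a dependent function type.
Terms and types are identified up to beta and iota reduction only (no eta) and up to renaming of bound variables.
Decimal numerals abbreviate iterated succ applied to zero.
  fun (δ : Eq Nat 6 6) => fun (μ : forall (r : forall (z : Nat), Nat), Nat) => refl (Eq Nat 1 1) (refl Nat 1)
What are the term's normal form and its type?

reduced normal form:
  fun (δ : Eq Nat 6 6) => fun (μ : forall (r : forall (z : Nat), Nat), Nat) => refl (Eq Nat 1 1) (refl Nat 1)
inferred type:
  forall (δ : Eq Nat 6 6), forall (μ : forall (r : forall (z : Nat), Nat), Nat), Eq (Eq Nat 1 1) (refl Nat 1) (refl Nat 1)


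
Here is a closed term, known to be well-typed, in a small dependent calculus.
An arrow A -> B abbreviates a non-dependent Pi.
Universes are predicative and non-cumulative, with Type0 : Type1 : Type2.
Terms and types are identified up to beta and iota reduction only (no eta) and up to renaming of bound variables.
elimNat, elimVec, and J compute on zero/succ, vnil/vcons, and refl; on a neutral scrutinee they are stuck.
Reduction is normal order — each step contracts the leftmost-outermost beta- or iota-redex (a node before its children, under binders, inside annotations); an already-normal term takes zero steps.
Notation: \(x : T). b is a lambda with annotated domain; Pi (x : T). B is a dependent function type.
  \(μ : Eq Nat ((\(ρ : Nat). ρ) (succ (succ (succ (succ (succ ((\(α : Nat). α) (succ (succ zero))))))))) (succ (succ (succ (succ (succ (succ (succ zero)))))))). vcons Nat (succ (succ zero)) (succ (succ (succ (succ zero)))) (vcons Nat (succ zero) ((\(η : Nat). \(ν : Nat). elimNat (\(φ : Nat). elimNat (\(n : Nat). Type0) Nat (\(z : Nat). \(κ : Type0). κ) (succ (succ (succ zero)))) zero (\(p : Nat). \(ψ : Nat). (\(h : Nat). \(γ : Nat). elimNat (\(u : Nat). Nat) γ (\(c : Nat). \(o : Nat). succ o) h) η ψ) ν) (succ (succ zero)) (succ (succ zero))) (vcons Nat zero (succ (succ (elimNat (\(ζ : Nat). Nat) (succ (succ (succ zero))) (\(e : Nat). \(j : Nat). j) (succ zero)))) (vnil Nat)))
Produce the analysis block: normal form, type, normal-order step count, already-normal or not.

resulting normal form:
  \(μ : Eq Nat (succ (succ (succ (succ (succ (succ (succ zero))))))) (succ (succ (succ (succ (succ (succ (succ zero)))))))). vcons Nat (succ (succ zero)) (succ (succ (succ (succ zero)))) (vcons Nat (succ zero) (succ (succ (succ (succ zero)))) (vcons Nat zero (succ (succ (succ (succ (succ zero))))) (vnil Nat)))
the term's type:
  Eq Nat (succ (succ (succ (succ (succ (succ (succ zero))))))) (succ (succ (succ (succ (succ (succ (succ zero))))))) -> Vec Nat (succ (succ (succ zero)))
steps to reach normal form (normal order): 33
term was already normal: no
first contracted redex: a beta-redex


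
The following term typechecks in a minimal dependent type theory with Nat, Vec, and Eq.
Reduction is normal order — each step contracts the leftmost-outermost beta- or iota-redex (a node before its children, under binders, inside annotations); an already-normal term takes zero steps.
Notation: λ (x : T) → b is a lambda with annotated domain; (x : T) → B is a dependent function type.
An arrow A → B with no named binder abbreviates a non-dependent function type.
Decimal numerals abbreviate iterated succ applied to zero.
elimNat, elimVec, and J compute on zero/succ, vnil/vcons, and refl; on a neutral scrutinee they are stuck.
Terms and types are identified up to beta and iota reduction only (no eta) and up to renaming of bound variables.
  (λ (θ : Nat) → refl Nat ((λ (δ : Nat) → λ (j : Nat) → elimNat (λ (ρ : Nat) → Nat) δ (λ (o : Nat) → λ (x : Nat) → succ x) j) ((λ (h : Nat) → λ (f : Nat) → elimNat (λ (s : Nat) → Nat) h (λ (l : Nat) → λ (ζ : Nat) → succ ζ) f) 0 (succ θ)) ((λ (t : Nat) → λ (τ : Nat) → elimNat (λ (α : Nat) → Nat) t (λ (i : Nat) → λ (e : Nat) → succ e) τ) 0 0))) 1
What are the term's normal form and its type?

reduced normal form:
  refl Nat 2
inferred type:
  Eq Nat 2 2
observation: 16 normal-order steps separate the term from its normal form.


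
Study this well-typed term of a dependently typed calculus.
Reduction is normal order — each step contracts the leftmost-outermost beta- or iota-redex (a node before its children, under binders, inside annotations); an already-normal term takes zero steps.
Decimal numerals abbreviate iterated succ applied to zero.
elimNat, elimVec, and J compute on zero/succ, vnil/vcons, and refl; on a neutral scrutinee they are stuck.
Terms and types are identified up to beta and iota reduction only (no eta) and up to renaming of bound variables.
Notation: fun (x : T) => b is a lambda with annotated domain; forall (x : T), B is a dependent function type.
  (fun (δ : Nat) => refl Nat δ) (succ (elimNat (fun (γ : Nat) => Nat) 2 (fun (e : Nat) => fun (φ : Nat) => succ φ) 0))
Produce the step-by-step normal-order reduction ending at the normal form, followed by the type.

normal-order reduction:
  (fun (δ : Nat) => refl Nat δ) (succ (elimNat (fun (γ : Nat) => Nat) 2 (fun (e : Nat) => fun (φ : Nat) => succ φ) 0))
  ~> refl Nat (succ (elimNat (fun (δ : Nat) => Nat) 2 (fun (γ : Nat) => fun (e : Nat) => succ e) 0))
  ~> refl Nat 3
the term's type:
  Eq Nat 3 3


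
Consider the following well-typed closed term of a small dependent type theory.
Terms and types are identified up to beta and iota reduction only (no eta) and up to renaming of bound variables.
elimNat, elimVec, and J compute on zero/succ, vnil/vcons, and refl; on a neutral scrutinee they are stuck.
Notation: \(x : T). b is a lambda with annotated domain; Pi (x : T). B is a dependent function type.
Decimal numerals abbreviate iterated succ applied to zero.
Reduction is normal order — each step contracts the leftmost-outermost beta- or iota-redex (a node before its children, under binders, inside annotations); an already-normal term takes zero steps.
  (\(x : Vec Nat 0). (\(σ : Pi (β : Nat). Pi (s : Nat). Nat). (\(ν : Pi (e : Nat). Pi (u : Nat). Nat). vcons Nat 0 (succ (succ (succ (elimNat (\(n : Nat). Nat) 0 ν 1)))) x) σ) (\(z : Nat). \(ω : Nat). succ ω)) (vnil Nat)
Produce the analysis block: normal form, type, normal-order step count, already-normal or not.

resulting normal form:
  vcons Nat 0 4 (vnil Nat)
inferred type:
  Vec Nat 1
reduction steps (normal order): 7
already normal: no
first contracted redex: a beta-redex


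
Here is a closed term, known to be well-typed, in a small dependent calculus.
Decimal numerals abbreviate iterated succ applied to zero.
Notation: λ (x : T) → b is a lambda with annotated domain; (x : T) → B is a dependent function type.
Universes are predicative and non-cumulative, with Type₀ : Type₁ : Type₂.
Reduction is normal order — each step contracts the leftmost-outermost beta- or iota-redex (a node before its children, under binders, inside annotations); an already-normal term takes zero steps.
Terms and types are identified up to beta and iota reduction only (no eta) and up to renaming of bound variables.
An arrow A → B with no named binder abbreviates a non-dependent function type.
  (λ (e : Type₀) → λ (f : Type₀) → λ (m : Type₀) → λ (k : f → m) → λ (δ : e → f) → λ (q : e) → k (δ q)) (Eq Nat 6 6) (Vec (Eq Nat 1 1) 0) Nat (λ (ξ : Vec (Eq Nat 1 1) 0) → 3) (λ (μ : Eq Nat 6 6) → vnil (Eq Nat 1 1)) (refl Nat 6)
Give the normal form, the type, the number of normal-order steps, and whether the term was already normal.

reduced normal form:
  3
inferred type:
  Nat
reduction steps (normal order): 7
already normal: no
first contracted redex: a beta-redex
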